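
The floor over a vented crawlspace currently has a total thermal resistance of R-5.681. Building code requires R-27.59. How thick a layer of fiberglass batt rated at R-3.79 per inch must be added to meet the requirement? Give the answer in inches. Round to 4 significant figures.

5.781 in

ΔR = 27.59 − 5.681 = 21.909 ft²·°F·h/BTU
L = ΔR / (R/in) = 21.909/3.79 = 5.7807 in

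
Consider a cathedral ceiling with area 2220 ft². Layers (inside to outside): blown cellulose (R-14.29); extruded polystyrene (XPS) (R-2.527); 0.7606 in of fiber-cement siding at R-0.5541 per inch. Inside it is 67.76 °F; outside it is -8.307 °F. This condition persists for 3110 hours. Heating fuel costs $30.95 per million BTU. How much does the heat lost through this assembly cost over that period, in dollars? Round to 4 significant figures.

942.9 dollars

0.7606 × 0.5541 = 0.42145
R_total = 14.29 + 2.527 + 0.42145 = 17.238 ft²·°F·h/BTU
Q = 2220 × (67.76 − (-8.307)) / 17.238 = 9796.1 BTU/h
E = 9796.1 × 3110 = 30466000 BTU
Cost = 30466000/10⁶ × 30.95 = $942.91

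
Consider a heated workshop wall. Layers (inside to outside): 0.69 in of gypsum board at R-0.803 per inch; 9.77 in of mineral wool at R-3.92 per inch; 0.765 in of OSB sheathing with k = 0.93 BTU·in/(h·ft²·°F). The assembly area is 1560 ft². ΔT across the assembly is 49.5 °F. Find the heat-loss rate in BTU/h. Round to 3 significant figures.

0.69 × 0.803 = 0.5541
9.77 × 3.92 = 38.3
0.765/0.93 = 0.8226
R_total = 0.5541 + 38.3 + 0.8226 = 39.68 ft²·°F·h/BTU
Q = A·ΔT/R = 1560 × 49.5 / 39.68 = 1946 BTU/h

1950 BTU/h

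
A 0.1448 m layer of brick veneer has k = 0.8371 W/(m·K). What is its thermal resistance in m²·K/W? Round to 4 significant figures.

0.1730 m²·K/W

R = L/k = 0.1448/0.8371 = 0.17298 m²·K/W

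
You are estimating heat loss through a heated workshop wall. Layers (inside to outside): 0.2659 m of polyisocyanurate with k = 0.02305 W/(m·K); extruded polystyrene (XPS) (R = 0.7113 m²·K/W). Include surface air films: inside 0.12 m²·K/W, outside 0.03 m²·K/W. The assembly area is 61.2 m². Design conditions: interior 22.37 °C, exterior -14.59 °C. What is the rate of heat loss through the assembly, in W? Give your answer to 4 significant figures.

182.5 W

0.2659/0.02305 = 11.536
R_total = 0.12 + 11.536 + 0.7113 + 0.03 = 12.397 m²·K/W
Q = A·ΔT/R = 61.2 × (22.37 − (-14.59)) / 12.397 = 182.46 W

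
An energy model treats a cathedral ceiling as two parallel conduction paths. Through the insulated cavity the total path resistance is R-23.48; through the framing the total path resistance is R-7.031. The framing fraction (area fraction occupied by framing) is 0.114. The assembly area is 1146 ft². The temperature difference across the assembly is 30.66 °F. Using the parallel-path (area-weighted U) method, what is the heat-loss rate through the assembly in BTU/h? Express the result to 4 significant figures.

1896 BTU/h

U_eff = 0.886/23.48 + 0.114/7.031 = 0.037734 + 0.016214 = 0.053948
R_eff = 1/U_eff = 18.536 ft²·°F·h/BTU
Q = 1146 × 30.66 / 18.536 = 1895.5 BTU/h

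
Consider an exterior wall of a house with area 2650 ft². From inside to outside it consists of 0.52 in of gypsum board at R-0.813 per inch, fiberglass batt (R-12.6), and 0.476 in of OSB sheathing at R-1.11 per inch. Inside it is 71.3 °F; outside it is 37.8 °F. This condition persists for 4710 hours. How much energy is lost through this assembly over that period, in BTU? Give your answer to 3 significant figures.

0.52 × 0.813 = 0.4228
0.476 × 1.11 = 0.5284
R_total = 0.4228 + 12.6 + 0.5284 = 13.55 ft²·°F·h/BTU
Q = 2650 × (71.3 − 37.8) / 13.55 = 6551 BTU/h
E = 6551 × 4710 = 30860000 BTU

30900000 BTU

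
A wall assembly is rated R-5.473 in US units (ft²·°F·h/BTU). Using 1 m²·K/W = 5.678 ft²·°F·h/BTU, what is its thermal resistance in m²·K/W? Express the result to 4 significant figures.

R_SI = 5.473/5.678 = 0.9639

0.9639 m²·K/W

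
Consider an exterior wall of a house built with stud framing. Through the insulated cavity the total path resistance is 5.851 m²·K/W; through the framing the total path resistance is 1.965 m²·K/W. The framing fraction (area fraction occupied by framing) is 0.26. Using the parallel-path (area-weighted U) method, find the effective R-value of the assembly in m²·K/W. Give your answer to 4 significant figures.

U_eff = 0.74/5.851 + 0.26/1.965 = 0.12647 + 0.13232 = 0.25879
R_eff = 1/U_eff = 3.8641 m²·K/W

3.864 m²·K/W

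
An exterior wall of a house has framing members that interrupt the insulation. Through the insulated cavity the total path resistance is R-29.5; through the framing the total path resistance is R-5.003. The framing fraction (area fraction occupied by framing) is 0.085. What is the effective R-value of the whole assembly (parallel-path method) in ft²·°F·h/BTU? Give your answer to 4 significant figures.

U_eff = 0.915/29.5 + 0.085/5.003 = 0.031017 + 0.01699 = 0.048007
R_eff = 1/U_eff = 20.83 ft²·°F·h/BTU

20.83 ft²·°F·h/BTU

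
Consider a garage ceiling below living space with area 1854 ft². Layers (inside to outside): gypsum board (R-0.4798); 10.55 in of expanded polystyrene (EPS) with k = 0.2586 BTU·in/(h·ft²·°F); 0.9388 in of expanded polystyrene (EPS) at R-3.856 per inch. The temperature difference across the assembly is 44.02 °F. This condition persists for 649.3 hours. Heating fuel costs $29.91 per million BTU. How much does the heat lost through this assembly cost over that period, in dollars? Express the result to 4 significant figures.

35.30 dollars

10.55/0.2586 = 40.797
0.9388 × 3.856 = 3.62
R_total = 0.4798 + 40.797 + 3.62 = 44.896 ft²·°F·h/BTU
Q = 1854 × 44.02 / 44.896 = 1817.8 BTU/h
E = 1817.8 × 649.3 = 1180300 BTU
Cost = 1180300/10⁶ × 29.91 = $35.303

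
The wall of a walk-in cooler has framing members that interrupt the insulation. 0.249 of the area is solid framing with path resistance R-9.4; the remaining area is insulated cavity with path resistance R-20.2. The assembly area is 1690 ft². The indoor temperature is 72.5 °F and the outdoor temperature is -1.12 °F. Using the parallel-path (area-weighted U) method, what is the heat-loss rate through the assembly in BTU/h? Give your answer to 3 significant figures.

7920 BTU/h

U_eff = 0.751/20.2 + 0.249/9.4 = 0.03718 + 0.02649 = 0.06367
R_eff = 1/U_eff = 15.71 ft²·°F·h/BTU
Q = 1690 × (72.5 − (-1.12)) / 15.71 = 7921 BTU/h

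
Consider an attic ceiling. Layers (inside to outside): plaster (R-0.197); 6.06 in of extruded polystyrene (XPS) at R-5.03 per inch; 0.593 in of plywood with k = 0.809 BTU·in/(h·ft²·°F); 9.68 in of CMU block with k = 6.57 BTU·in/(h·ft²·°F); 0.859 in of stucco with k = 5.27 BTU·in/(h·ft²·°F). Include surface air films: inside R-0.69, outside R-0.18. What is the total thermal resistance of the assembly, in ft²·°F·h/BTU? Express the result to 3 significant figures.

33.9 ft²·°F·h/BTU

6.06 × 5.03 = 30.48
0.593/0.809 = 0.733
9.68/6.57 = 1.473
0.859/5.27 = 0.163
R_total = 0.69 + 0.197 + 30.48 + 0.733 + 1.473 + 0.163 + 0.18 = 33.92 ft²·°F·h/BTU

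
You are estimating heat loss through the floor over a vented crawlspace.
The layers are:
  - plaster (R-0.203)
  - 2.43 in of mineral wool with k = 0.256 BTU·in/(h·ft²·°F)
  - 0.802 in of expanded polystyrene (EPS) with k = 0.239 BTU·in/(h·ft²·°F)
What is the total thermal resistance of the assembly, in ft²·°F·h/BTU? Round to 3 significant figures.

2.43/0.256 = 9.492
0.802/0.239 = 3.356
R_total = 0.203 + 9.492 + 3.356 = 13.05 ft²·°F·h/BTU

13.1 ft²·°F·h/BTU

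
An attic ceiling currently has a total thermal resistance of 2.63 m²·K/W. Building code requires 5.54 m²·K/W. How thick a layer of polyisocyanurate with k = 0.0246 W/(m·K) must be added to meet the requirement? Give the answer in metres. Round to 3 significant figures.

0.0716 m

ΔR = 5.54 − 2.63 = 2.91 m²·K/W
L = ΔR × k = 2.91 × 0.0246 = 0.07159 m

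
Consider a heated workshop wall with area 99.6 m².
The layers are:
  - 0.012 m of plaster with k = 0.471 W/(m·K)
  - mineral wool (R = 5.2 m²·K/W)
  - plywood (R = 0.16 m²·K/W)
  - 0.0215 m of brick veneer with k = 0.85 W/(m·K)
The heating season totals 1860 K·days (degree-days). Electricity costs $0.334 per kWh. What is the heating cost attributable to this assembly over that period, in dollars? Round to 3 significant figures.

274 dollars

0.012/0.471 = 0.02548
0.0215/0.85 = 0.02529
R_total = 0.02548 + 5.2 + 0.16 + 0.02529 = 5.411 m²·K/W
E = A × HDD × 24 / R / 1000 = 99.6 × 1860 × 24 / 5.411 / 1000 = 821.7 kWh
Cost = 821.7 × 0.334 = $274.5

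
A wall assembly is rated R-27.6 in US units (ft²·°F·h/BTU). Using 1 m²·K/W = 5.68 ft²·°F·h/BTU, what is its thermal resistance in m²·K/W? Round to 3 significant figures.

R_SI = 27.6/5.68 = 4.859

4.86 m²·K/W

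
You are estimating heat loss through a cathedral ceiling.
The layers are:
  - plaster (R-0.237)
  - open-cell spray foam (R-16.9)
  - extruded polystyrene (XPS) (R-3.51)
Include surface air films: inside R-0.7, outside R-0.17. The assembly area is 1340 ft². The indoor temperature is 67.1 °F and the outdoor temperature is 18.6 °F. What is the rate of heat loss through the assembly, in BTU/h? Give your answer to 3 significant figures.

3020 BTU/h

R_total = 0.7 + 0.237 + 16.9 + 3.51 + 0.17 = 21.52 ft²·°F·h/BTU
Q = A·ΔT/R = 1340 × (67.1 − 18.6) / 21.52 = 3020 BTU/h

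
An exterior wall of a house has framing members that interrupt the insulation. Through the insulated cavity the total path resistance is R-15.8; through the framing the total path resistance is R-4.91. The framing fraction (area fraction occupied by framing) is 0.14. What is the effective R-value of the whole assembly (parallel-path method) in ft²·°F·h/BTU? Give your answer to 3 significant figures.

U_eff = 0.86/15.8 + 0.14/4.91 = 0.05443 + 0.02851 = 0.08294
R_eff = 1/U_eff = 12.06 ft²·°F·h/BTU

12.1 ft²·°F·h/BTU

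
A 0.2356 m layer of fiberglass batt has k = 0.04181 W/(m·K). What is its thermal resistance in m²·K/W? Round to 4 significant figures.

R = L/k = 0.2356/0.04181 = 5.635 m²·K/W

5.635 m²·K/W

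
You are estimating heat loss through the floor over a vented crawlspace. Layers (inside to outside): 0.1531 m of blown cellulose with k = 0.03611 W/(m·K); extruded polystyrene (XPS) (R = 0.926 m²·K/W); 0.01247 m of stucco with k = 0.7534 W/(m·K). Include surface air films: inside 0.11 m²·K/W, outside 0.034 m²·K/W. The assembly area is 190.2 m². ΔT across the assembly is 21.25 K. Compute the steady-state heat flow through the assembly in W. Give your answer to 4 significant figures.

758.8 W

0.1531/0.03611 = 4.2398
0.01247/0.7534 = 0.016552
R_total = 0.11 + 4.2398 + 0.926 + 0.016552 + 0.034 = 5.3264 m²·K/W
Q = A·ΔT/R = 190.2 × 21.25 / 5.3264 = 758.82 W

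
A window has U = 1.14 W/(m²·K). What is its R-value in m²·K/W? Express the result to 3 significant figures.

0.877 m²·K/W

R = 1/U = 1/1.14 = 0.8772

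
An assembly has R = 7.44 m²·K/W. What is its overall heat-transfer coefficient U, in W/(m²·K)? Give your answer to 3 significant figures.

U = 1/R = 1/7.44 = 0.1344

0.134 W/(m²·K)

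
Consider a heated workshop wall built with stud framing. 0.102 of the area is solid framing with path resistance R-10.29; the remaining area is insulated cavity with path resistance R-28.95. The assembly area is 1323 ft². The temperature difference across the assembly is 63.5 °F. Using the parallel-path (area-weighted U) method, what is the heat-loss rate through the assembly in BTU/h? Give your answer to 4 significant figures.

3439 BTU/h

U_eff = 0.898/28.95 + 0.102/10.29 = 0.031019 + 0.0099125 = 0.040932
R_eff = 1/U_eff = 24.431 ft²·°F·h/BTU
Q = 1323 × 63.5 / 24.431 = 3438.7 BTU/h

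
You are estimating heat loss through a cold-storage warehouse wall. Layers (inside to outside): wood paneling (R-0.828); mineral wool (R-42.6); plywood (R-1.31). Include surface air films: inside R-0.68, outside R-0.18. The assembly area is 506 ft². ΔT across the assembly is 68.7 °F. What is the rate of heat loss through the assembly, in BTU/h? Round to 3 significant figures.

762 BTU/h

R_total = 0.68 + 0.828 + 42.6 + 1.31 + 0.18 = 45.6 ft²·°F·h/BTU
Q = A·ΔT/R = 506 × 68.7 / 45.6 = 762.4 BTU/h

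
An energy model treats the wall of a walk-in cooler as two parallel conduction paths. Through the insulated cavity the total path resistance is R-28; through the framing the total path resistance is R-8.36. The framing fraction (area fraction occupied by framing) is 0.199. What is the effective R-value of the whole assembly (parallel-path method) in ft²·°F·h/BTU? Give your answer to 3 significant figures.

19.1 ft²·°F·h/BTU

U_eff = 0.801/28 + 0.199/8.36 = 0.02861 + 0.0238 = 0.05241
R_eff = 1/U_eff = 19.08 ft²·°F·h/BTU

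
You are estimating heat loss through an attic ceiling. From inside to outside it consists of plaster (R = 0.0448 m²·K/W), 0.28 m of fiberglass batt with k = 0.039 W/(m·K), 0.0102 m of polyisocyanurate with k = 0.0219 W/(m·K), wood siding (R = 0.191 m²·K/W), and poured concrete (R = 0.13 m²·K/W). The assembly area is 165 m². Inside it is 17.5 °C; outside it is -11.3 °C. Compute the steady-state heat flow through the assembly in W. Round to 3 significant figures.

0.28/0.039 = 7.179
0.0102/0.0219 = 0.4658
R_total = 0.0448 + 7.179 + 0.4658 + 0.191 + 0.13 = 8.011 m²·K/W
Q = A·ΔT/R = 165 × (17.5 − (-11.3)) / 8.011 = 593.2 W

593 W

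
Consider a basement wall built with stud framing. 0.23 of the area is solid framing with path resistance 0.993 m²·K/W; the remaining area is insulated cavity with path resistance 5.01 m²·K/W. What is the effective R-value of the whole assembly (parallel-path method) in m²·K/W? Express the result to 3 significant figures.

U_eff = 0.77/5.01 + 0.23/0.993 = 0.1537 + 0.2316 = 0.3853
R_eff = 1/U_eff = 2.595 m²·K/W

2.60 m²·K/W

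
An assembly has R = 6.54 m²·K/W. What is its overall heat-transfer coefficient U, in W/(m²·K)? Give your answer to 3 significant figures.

0.153 W/(m²·K)

U = 1/R = 1/6.54 = 0.1529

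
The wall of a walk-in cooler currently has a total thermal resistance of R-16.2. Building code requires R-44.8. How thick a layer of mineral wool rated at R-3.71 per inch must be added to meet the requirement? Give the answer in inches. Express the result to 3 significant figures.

7.71 in

ΔR = 44.8 − 16.2 = 28.6 ft²·°F·h/BTU
L = ΔR / (R/in) = 28.6/3.71 = 7.709 in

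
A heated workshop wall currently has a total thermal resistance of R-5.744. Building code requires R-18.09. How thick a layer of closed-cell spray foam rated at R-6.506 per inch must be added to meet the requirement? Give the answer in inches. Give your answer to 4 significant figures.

ΔR = 18.09 − 5.744 = 12.346 ft²·°F·h/BTU
L = ΔR / (R/in) = 12.346/6.506 = 1.8976 in

1.898 in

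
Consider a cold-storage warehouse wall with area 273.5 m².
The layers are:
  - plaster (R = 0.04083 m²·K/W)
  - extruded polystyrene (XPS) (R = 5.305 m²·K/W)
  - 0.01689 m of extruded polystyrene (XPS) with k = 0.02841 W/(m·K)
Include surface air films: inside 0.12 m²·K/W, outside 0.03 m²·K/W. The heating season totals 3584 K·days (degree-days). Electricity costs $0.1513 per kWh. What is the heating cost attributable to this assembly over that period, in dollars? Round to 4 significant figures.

0.01689/0.02841 = 0.59451
R_total = 0.12 + 0.04083 + 5.305 + 0.59451 + 0.03 = 6.0903 m²·K/W
E = A × HDD × 24 / R / 1000 = 273.5 × 3584 × 24 / 6.0903 / 1000 = 3862.7 kWh
Cost = 3862.7 × 0.1513 = $584.43

584.4 dollars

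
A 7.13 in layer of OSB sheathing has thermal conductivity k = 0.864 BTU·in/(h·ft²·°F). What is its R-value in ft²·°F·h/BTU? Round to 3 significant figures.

8.25 ft²·°F·h/BTU

R = L/k = 7.13/0.864 = 8.252 ft²·°F·h/BTU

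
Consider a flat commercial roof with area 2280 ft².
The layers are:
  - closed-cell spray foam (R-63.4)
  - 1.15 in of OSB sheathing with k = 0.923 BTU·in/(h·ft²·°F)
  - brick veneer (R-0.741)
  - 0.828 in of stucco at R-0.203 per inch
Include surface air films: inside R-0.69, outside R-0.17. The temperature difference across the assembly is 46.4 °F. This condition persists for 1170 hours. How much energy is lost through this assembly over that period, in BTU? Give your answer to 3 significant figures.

1860000 BTU

1.15/0.923 = 1.246
0.828 × 0.203 = 0.1681
R_total = 0.69 + 63.4 + 1.246 + 0.741 + 0.1681 + 0.17 = 66.42 ft²·°F·h/BTU
Q = 2280 × 46.4 / 66.42 = 1593 BTU/h
E = 1593 × 1170 = 1864000 BTU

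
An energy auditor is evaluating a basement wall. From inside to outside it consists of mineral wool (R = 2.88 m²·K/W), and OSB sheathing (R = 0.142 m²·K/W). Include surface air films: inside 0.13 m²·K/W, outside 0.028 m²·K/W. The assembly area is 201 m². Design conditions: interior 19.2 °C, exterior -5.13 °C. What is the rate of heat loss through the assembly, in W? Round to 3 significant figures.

1540 W

R_total = 0.13 + 2.88 + 0.142 + 0.028 = 3.18 m²·K/W
Q = A·ΔT/R = 201 × (19.2 − (-5.13)) / 3.18 = 1538 W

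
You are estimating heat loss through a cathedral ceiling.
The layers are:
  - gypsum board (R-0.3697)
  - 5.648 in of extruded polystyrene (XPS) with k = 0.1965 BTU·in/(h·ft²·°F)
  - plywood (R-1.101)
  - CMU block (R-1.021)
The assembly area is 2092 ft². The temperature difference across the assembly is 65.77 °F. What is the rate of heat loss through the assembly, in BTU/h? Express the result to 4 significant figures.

5.648/0.1965 = 28.743
R_total = 0.3697 + 28.743 + 1.101 + 1.021 = 31.235 ft²·°F·h/BTU
Q = A·ΔT/R = 2092 × 65.77 / 31.235 = 4405.1 BTU/h

4405 BTU/h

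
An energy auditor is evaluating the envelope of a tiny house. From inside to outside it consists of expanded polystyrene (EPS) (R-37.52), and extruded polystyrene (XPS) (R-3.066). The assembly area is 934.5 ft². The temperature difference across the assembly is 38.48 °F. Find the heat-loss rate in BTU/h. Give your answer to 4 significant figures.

886.0 BTU/h

R_total = 37.52 + 3.066 = 40.586 ft²·°F·h/BTU
Q = A·ΔT/R = 934.5 × 38.48 / 40.586 = 886.01 BTU/h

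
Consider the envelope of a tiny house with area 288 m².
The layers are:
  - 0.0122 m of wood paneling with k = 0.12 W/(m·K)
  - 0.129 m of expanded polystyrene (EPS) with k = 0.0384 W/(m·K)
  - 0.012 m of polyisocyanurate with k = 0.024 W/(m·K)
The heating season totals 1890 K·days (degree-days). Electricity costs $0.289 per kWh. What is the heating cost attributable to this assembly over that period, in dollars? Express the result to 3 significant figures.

0.0122/0.12 = 0.1017
0.129/0.0384 = 3.359
0.012/0.024 = 0.5
R_total = 0.1017 + 3.359 + 0.5 = 3.961 m²·K/W
E = A × HDD × 24 / R / 1000 = 288 × 1890 × 24 / 3.961 / 1000 = 3298 kWh
Cost = 3298 × 0.289 = $953.1

953 dollars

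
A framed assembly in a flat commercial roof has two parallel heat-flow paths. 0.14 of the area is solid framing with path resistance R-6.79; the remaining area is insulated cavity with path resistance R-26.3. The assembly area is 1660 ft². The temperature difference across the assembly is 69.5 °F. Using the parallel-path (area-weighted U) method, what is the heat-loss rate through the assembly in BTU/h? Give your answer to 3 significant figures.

6150 BTU/h

U_eff = 0.86/26.3 + 0.14/6.79 = 0.0327 + 0.02062 = 0.05332
R_eff = 1/U_eff = 18.76 ft²·°F·h/BTU
Q = 1660 × 69.5 / 18.76 = 6151 BTU/h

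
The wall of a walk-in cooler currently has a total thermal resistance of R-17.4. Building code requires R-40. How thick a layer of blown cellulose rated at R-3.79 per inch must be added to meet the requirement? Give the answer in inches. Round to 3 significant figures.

ΔR = 40 − 17.4 = 22.6 ft²·°F·h/BTU
L = ΔR / (R/in) = 22.6/3.79 = 5.963 in

5.96 in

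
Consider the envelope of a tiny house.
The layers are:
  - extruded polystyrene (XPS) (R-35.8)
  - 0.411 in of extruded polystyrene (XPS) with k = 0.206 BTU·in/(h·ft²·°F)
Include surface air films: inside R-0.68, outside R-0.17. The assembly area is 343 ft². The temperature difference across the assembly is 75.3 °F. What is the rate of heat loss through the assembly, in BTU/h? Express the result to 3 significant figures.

0.411/0.206 = 1.995
R_total = 0.68 + 35.8 + 1.995 + 0.17 = 38.65 ft²·°F·h/BTU
Q = A·ΔT/R = 343 × 75.3 / 38.65 = 668.3 BTU/h

668 BTU/h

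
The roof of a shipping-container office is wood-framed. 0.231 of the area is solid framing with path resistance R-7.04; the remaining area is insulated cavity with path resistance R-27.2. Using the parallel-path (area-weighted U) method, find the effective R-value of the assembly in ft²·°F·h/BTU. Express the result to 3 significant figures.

U_eff = 0.769/27.2 + 0.231/7.04 = 0.02827 + 0.03281 = 0.06108
R_eff = 1/U_eff = 16.37 ft²·°F·h/BTU

16.4 ft²·°F·h/BTU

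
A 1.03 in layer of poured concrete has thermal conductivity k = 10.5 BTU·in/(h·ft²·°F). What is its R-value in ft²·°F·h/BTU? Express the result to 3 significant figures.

R = L/k = 1.03/10.5 = 0.0981 ft²·°F·h/BTU

0.0981 ft²·°F·h/BTU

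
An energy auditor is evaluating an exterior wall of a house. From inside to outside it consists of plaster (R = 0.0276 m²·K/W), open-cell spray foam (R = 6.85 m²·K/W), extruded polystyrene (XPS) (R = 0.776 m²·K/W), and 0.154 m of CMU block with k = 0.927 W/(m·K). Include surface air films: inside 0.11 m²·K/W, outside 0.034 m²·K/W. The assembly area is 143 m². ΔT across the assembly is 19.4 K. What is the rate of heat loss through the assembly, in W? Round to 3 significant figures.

0.154/0.927 = 0.1661
R_total = 0.11 + 0.0276 + 6.85 + 0.776 + 0.1661 + 0.034 = 7.964 m²·K/W
Q = A·ΔT/R = 143 × 19.4 / 7.964 = 348.4 W

348 W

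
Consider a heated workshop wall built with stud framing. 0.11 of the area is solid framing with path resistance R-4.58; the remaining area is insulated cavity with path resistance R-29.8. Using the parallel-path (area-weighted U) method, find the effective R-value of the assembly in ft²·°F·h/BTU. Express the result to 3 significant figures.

18.6 ft²·°F·h/BTU

U_eff = 0.89/29.8 + 0.11/4.58 = 0.02987 + 0.02402 = 0.05388
R_eff = 1/U_eff = 18.56 ft²·°F·h/BTU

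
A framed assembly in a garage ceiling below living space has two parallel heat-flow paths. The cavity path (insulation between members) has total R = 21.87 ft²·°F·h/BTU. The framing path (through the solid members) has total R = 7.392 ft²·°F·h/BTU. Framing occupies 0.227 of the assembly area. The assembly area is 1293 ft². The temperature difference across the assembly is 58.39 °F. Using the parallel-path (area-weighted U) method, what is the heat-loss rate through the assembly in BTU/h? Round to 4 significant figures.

U_eff = 0.773/21.87 + 0.227/7.392 = 0.035345 + 0.030709 = 0.066054
R_eff = 1/U_eff = 15.139 ft²·°F·h/BTU
Q = 1293 × 58.39 / 15.139 = 4987 BTU/h

4987 BTU/h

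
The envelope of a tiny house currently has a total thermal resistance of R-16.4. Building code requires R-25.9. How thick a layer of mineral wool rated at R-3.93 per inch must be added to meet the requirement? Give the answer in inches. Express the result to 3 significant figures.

ΔR = 25.9 − 16.4 = 9.5 ft²·°F·h/BTU
L = ΔR / (R/in) = 9.5/3.93 = 2.417 in

2.42 in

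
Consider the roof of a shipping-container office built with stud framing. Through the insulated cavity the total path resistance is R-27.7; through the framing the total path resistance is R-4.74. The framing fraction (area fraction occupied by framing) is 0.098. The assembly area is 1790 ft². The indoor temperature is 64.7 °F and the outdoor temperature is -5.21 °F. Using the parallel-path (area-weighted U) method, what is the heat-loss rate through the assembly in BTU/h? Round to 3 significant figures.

U_eff = 0.902/27.7 + 0.098/4.74 = 0.03256 + 0.02068 = 0.05324
R_eff = 1/U_eff = 18.78 ft²·°F·h/BTU
Q = 1790 × (64.7 − (-5.21)) / 18.78 = 6662 BTU/h

6660 BTU/h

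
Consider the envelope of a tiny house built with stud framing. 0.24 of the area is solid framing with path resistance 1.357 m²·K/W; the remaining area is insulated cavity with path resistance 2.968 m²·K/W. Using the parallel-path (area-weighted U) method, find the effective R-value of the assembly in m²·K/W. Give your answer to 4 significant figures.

2.310 m²·K/W

U_eff = 0.76/2.968 + 0.24/1.357 = 0.25606 + 0.17686 = 0.43293
R_eff = 1/U_eff = 2.3099 m²·K/W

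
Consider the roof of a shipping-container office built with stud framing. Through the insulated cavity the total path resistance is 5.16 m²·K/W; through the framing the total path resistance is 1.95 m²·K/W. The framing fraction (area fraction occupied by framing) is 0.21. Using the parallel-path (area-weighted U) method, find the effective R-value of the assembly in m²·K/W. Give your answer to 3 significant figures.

U_eff = 0.79/5.16 + 0.21/1.95 = 0.1531 + 0.1077 = 0.2608
R_eff = 1/U_eff = 3.834 m²·K/W

3.83 m²·K/W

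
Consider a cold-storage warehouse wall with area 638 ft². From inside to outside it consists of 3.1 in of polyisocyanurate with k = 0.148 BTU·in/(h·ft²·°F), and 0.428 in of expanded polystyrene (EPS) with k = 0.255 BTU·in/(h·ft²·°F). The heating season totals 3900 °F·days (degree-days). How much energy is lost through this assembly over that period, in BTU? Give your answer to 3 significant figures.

2640000 BTU

3.1/0.148 = 20.95
0.428/0.255 = 1.678
R_total = 20.95 + 1.678 = 22.62 ft²·°F·h/BTU
E = A × HDD × 24 / R = 638 × 3900 × 24 / 22.62 = 2639000 BTU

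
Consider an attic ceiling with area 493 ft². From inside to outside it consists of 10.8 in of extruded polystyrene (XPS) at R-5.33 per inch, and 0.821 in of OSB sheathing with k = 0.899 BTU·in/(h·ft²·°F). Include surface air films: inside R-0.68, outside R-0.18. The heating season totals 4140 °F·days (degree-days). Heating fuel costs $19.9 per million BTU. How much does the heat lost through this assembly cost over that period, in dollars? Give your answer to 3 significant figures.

16.4 dollars

10.8 × 5.33 = 57.56
0.821/0.899 = 0.9132
R_total = 0.68 + 57.56 + 0.9132 + 0.18 = 59.34 ft²·°F·h/BTU
E = A × HDD × 24 / R = 493 × 4140 × 24 / 59.34 = 825500 BTU
Cost = 825500/10⁶ × 19.9 = $16.43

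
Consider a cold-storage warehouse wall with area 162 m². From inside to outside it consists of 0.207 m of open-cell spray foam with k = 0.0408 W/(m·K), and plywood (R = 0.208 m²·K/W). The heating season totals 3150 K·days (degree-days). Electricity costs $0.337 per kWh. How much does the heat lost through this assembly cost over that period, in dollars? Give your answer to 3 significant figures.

0.207/0.0408 = 5.074
R_total = 5.074 + 0.208 = 5.282 m²·K/W
E = A × HDD × 24 / R / 1000 = 162 × 3150 × 24 / 5.282 / 1000 = 2319 kWh
Cost = 2319 × 0.337 = $781.5

781 dollars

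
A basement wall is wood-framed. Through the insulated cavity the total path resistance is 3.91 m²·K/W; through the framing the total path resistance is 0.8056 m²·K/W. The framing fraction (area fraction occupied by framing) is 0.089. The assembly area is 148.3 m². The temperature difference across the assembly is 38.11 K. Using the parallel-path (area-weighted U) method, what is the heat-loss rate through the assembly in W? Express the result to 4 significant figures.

1941 W

U_eff = 0.911/3.91 + 0.089/0.8056 = 0.23299 + 0.11048 = 0.34347
R_eff = 1/U_eff = 2.9115 m²·K/W
Q = 148.3 × 38.11 / 2.9115 = 1941.2 W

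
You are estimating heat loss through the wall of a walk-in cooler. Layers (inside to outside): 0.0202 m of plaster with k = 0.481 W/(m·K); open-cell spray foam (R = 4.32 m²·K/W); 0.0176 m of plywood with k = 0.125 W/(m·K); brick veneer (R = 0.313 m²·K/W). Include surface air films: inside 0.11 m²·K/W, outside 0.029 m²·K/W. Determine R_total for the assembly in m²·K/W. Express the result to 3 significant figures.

0.0202/0.481 = 0.042
0.0176/0.125 = 0.1408
R_total = 0.11 + 0.042 + 4.32 + 0.1408 + 0.313 + 0.029 = 4.955 m²·K/W

4.95 m²·K/W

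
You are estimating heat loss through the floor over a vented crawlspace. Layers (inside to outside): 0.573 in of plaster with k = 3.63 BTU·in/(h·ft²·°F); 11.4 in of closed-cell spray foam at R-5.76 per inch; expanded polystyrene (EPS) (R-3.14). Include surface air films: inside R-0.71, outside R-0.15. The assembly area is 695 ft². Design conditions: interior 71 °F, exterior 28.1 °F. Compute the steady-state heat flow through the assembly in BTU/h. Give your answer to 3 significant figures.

0.573/3.63 = 0.1579
11.4 × 5.76 = 65.66
R_total = 0.71 + 0.1579 + 65.66 + 3.14 + 0.15 = 69.82 ft²·°F·h/BTU
Q = A·ΔT/R = 695 × (71 − 28.1) / 69.82 = 427 BTU/h

427 BTU/h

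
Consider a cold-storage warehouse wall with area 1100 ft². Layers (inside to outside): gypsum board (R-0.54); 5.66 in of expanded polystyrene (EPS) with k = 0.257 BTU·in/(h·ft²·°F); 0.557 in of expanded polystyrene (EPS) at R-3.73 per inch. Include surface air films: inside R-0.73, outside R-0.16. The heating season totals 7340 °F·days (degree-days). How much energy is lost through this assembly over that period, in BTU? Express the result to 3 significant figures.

7590000 BTU

5.66/0.257 = 22.02
0.557 × 3.73 = 2.078
R_total = 0.73 + 0.54 + 22.02 + 2.078 + 0.16 = 25.53 ft²·°F·h/BTU
E = A × HDD × 24 / R = 1100 × 7340 × 24 / 25.53 = 7590000 BTU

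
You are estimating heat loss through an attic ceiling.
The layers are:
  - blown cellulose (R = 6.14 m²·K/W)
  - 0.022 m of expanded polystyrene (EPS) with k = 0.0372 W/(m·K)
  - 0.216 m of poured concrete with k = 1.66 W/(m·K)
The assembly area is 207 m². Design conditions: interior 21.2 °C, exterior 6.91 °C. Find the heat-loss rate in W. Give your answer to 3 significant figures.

0.022/0.0372 = 0.5914
0.216/1.66 = 0.1301
R_total = 6.14 + 0.5914 + 0.1301 = 6.862 m²·K/W
Q = A·ΔT/R = 207 × (21.2 − 6.91) / 6.862 = 431.1 W

431 W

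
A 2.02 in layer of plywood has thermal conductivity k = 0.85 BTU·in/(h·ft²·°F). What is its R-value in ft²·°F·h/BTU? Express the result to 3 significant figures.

2.38 ft²·°F·h/BTU

R = L/k = 2.02/0.85 = 2.376 ft²·°F·h/BTU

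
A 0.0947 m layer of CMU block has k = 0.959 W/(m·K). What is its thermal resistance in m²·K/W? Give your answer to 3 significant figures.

0.0987 m²·K/W

R = L/k = 0.0947/0.959 = 0.09875 m²·K/W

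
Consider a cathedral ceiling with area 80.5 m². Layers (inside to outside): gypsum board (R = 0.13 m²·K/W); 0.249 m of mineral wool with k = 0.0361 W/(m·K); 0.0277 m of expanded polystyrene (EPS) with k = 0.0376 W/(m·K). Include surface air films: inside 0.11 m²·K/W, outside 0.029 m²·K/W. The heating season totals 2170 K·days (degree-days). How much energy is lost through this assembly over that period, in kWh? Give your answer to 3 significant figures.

0.249/0.0361 = 6.898
0.0277/0.0376 = 0.7367
R_total = 0.11 + 0.13 + 6.898 + 0.7367 + 0.029 = 7.903 m²·K/W
E = A × HDD × 24 / R / 1000 = 80.5 × 2170 × 24 / 7.903 / 1000 = 530.5 kWh

530 kWh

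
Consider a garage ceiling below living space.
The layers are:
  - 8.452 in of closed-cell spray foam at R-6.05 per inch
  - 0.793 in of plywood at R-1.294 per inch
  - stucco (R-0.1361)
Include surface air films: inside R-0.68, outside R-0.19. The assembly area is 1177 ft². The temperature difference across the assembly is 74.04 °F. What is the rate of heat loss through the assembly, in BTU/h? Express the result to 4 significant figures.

8.452 × 6.05 = 51.135
0.793 × 1.294 = 1.0261
R_total = 0.68 + 51.135 + 1.0261 + 0.1361 + 0.19 = 53.167 ft²·°F·h/BTU
Q = A·ΔT/R = 1177 × 74.04 / 53.167 = 1639.1 BTU/h

1639 BTU/h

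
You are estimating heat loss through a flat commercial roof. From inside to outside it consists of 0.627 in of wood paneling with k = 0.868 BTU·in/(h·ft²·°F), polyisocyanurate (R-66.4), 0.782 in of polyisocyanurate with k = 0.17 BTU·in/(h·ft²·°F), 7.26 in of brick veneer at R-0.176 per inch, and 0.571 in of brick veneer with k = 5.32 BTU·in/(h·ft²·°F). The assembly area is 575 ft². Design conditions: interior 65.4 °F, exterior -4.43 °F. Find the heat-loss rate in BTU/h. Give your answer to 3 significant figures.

549 BTU/h

0.627/0.868 = 0.7224
0.782/0.17 = 4.6
7.26 × 0.176 = 1.278
0.571/5.32 = 0.1073
R_total = 0.7224 + 66.4 + 4.6 + 1.278 + 0.1073 = 73.11 ft²·°F·h/BTU
Q = A·ΔT/R = 575 × (65.4 − (-4.43)) / 73.11 = 549.2 BTU/h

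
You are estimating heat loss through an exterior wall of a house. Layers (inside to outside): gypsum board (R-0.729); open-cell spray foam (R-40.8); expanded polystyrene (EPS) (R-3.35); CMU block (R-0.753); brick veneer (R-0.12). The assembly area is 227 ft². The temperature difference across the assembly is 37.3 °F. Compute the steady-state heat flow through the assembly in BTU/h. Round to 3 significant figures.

185 BTU/h

R_total = 0.729 + 40.8 + 3.35 + 0.753 + 0.12 = 45.75 ft²·°F·h/BTU
Q = A·ΔT/R = 227 × 37.3 / 45.75 = 185.1 BTU/h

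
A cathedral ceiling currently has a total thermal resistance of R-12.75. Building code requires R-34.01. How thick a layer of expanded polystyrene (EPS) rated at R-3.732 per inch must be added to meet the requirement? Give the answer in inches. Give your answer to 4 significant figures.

5.697 in

ΔR = 34.01 − 12.75 = 21.26 ft²·°F·h/BTU
L = ΔR / (R/in) = 21.26/3.732 = 5.6967 in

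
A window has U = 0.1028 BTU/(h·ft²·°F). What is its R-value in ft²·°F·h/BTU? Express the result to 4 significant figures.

R = 1/U = 1/0.1028 = 9.7276

9.728 ft²·°F·h/BTU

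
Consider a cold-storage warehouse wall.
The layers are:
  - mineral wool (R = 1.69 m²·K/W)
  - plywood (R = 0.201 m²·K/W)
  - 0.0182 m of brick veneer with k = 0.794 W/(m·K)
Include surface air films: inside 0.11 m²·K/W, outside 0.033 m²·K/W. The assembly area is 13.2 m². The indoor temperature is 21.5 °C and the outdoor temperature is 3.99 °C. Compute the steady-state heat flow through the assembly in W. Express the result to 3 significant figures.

112 W

0.0182/0.794 = 0.02292
R_total = 0.11 + 1.69 + 0.201 + 0.02292 + 0.033 = 2.057 m²·K/W
Q = A·ΔT/R = 13.2 × (21.5 − 3.99) / 2.057 = 112.4 W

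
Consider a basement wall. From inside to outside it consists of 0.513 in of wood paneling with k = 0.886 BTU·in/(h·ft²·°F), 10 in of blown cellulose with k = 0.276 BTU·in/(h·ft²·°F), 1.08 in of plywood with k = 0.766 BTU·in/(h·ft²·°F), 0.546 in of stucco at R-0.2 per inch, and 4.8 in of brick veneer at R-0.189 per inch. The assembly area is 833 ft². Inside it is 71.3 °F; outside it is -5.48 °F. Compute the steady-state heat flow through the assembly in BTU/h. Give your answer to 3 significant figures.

0.513/0.886 = 0.579
10/0.276 = 36.23
1.08/0.766 = 1.41
0.546 × 0.2 = 0.1092
4.8 × 0.189 = 0.9072
R_total = 0.579 + 36.23 + 1.41 + 0.1092 + 0.9072 = 39.24 ft²·°F·h/BTU
Q = A·ΔT/R = 833 × (71.3 − (-5.48)) / 39.24 = 1630 BTU/h

1630 BTU/h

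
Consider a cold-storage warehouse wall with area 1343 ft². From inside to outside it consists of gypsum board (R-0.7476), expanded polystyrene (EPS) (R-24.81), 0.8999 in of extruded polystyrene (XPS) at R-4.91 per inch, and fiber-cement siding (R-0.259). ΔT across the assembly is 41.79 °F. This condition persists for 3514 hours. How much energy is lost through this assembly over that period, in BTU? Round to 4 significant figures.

0.8999 × 4.91 = 4.4185
R_total = 0.7476 + 24.81 + 4.4185 + 0.259 = 30.235 ft²·°F·h/BTU
Q = 1343 × 41.79 / 30.235 = 1856.3 BTU/h
E = 1856.3 × 3514 = 6522900 BTU

6523000 BTU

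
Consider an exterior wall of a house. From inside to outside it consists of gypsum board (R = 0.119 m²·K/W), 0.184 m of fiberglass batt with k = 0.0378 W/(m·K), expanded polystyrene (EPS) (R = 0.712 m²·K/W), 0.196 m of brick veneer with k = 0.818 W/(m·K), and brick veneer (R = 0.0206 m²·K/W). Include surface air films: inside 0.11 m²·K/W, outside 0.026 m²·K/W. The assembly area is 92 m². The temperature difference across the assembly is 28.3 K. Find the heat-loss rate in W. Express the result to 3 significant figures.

0.184/0.0378 = 4.868
0.196/0.818 = 0.2396
R_total = 0.11 + 0.119 + 4.868 + 0.712 + 0.2396 + 0.0206 + 0.026 = 6.095 m²·K/W
Q = A·ΔT/R = 92 × 28.3 / 6.095 = 427.2 W

427 W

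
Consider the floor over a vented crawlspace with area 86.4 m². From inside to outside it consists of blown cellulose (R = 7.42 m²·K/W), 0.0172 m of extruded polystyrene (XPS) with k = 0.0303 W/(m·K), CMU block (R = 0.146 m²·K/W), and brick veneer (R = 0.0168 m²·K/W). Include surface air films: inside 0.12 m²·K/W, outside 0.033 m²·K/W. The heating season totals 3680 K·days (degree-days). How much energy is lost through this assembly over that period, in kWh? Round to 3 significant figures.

0.0172/0.0303 = 0.5677
R_total = 0.12 + 7.42 + 0.5677 + 0.146 + 0.0168 + 0.033 = 8.303 m²·K/W
E = A × HDD × 24 / R / 1000 = 86.4 × 3680 × 24 / 8.303 / 1000 = 919 kWh

919 kWh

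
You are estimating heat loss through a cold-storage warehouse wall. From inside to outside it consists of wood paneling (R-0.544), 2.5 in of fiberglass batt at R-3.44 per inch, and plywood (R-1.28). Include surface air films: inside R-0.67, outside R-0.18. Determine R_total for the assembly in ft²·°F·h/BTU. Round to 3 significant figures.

11.3 ft²·°F·h/BTU

2.5 × 3.44 = 8.6
R_total = 0.67 + 0.544 + 8.6 + 1.28 + 0.18 = 11.27 ft²·°F·h/BTU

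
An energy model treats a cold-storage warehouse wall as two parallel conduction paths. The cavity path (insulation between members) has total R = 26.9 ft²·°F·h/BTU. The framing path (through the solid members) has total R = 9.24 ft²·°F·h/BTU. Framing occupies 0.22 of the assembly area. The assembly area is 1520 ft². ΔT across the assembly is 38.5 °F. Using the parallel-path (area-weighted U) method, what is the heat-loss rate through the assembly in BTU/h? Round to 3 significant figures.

3090 BTU/h

U_eff = 0.78/26.9 + 0.22/9.24 = 0.029 + 0.02381 = 0.05281
R_eff = 1/U_eff = 18.94 ft²·°F·h/BTU
Q = 1520 × 38.5 / 18.94 = 3090 BTU/h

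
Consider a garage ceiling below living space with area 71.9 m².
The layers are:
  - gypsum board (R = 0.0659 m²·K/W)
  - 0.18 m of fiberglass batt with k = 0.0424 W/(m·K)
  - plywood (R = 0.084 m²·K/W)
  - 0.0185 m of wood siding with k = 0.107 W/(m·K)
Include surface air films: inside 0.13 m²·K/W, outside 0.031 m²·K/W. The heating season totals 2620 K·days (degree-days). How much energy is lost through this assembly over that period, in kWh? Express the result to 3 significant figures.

0.18/0.0424 = 4.245
0.0185/0.107 = 0.1729
R_total = 0.13 + 0.0659 + 4.245 + 0.084 + 0.1729 + 0.031 = 4.729 m²·K/W
E = A × HDD × 24 / R / 1000 = 71.9 × 2620 × 24 / 4.729 / 1000 = 956 kWh

956 kWh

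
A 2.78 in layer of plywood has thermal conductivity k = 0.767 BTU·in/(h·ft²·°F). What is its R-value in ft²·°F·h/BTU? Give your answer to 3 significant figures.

3.62 ft²·°F·h/BTU

R = L/k = 2.78/0.767 = 3.625 ft²·°F·h/BTU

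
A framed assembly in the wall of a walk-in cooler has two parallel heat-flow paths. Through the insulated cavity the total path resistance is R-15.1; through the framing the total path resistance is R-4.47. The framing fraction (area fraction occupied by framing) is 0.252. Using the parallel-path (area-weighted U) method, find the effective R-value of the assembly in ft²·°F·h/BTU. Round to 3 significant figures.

U_eff = 0.748/15.1 + 0.252/4.47 = 0.04954 + 0.05638 = 0.1059
R_eff = 1/U_eff = 9.442 ft²·°F·h/BTU

9.44 ft²·°F·h/BTU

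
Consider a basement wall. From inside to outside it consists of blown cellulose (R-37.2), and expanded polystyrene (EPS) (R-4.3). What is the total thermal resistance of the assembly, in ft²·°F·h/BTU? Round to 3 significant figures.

R_total = 37.2 + 4.3 = 41.5 ft²·°F·h/BTU

41.5 ft²·°F·h/BTU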